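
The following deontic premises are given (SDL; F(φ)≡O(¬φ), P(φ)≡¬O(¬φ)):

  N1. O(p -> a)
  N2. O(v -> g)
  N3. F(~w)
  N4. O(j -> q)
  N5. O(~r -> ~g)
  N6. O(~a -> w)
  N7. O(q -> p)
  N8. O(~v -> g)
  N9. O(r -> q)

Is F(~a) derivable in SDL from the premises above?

Yes

Premises 8 and 2 are O(~v -> g) and O(v -> g); every ideal world satisfies ~v or v, so in either case g holds — hence O(g).
The contrapositive of premise 5 (O(~r -> ~g)) is O(g -> r), and O(g) is already established, so O(r).
Applying K to premise 9 (O(r -> q)) and O(r) yields O(q).
From O(q) and premise 7, O(q -> p), we obtain O(p).
Applying K to premise 1 (O(p -> a)) and O(p) yields O(a).
Premises 3, 4, 6 do not contribute to this derivation.
So O(a) holds, i.e. F(~a). The claim follows.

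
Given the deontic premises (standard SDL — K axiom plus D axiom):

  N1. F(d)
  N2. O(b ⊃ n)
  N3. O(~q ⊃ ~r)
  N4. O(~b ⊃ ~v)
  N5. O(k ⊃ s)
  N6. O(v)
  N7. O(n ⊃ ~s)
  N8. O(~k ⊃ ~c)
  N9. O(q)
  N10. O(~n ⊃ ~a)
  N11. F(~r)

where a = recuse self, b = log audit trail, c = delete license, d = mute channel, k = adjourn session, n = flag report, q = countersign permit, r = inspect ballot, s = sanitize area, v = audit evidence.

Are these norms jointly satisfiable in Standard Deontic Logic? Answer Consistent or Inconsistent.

Consistent

Premise 3 is O(~q ⊃ ~r), but O(~q) is not derivable from the premises, so it does not yield O(~r).
So O(~r) is not derivable, and the apparent clash with O(r) does not arise.
A world satisfying every obligation exists (e.g. a=false, b=true, c=false, d=false, k=false, n=true, q=true, r=true, s=false, v=true); no atom is both obligatory and forbidden, so the set is consistent.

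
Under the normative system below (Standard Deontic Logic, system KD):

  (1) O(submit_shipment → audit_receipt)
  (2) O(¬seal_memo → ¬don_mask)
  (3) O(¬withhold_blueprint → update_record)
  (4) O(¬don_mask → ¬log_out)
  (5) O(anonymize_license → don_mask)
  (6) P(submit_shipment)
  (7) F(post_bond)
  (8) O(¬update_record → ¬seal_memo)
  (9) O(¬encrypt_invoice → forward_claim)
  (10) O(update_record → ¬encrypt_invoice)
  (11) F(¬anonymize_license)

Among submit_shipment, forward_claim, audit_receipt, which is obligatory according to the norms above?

Premise 11, F(¬anonymize_license), is equivalent to O(anonymize_license).
With premise 5, O(anonymize_license → don_mask), the K-axiom yields O(don_mask).
The contrapositive of premise 2 (O(¬seal_memo → ¬don_mask)) is O(don_mask → seal_memo), and O(don_mask) is already established, so O(seal_memo).
The contrapositive of premise 8 (O(¬update_record → ¬seal_memo)) is O(seal_memo → update_record), and O(seal_memo) is already established, so O(update_record).
Premise 10 is O(update_record → ¬encrypt_invoice); since O(update_record), deontic closure gives O(¬encrypt_invoice).
Applying K to premise 9 (O(¬encrypt_invoice → forward_claim)) and O(¬encrypt_invoice) yields O(forward_claim).
So O(forward_claim) holds — forward_claim is obligatory. None of the other listed options is made obligatory by any chain of premises.

forward_claim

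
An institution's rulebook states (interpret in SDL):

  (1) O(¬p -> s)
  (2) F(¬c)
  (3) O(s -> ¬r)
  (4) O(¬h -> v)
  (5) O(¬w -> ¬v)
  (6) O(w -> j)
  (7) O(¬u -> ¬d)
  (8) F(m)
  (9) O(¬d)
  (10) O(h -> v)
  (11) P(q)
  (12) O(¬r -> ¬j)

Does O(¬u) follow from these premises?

No

Premise 7 is O(¬u -> ¬d); even if O(¬d) held, inferring O(¬u) would be affirming the consequent — invalid.
No other premise forces O(¬u). An ideal world satisfying every premise can still have ¬u false, so O(¬u) is not derivable.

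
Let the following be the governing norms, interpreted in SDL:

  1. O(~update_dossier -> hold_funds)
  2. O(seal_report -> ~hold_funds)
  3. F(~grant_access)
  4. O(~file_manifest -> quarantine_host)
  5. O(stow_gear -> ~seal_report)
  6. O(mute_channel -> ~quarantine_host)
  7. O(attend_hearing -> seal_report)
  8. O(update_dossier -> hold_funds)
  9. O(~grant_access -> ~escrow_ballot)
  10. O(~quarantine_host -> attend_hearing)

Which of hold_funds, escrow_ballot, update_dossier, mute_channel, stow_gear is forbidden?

mute_channel

By case analysis on ~update_dossier: premise 1 gives O(~update_dossier -> hold_funds) and premise 8 gives O(update_dossier -> hold_funds), so O(hold_funds) either way.
Premise 2, O(seal_report -> ~hold_funds), contraposes to O(hold_funds -> ~seal_report); with O(hold_funds) we get O(~seal_report).
Premise 7, O(attend_hearing -> seal_report), contraposes to O(~seal_report -> ~attend_hearing); with O(~seal_report) we get O(~attend_hearing).
The contrapositive of premise 10 (O(~quarantine_host -> attend_hearing)) is O(~attend_hearing -> quarantine_host), and O(~attend_hearing) is already established, so O(quarantine_host).
Premise 6 is O(mute_channel -> ~quarantine_host); contrapositively O(quarantine_host -> ~mute_channel). Since O(quarantine_host) holds, K gives O(~mute_channel).
So O(~mute_channel) holds, i.e. mute_channel is forbidden. None of the other listed options is forbidden under the premises.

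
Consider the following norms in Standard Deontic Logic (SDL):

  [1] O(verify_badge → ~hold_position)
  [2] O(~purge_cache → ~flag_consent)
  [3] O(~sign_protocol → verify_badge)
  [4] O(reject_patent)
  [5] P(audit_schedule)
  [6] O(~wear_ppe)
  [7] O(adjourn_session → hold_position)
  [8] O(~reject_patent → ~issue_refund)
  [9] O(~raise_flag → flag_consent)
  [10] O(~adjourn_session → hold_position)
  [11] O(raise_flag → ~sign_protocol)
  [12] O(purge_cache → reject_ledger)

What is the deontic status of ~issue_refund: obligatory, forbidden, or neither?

Neither

Premise 8 is O(~reject_patent → ~issue_refund), but O(~reject_patent) is not derivable from the premises, so it does not yield O(~issue_refund).
No premise or chain of K-axiom applications forces O(~issue_refund), and none forces O(issue_refund). So ~issue_refund is neither obligatory nor forbidden under these norms.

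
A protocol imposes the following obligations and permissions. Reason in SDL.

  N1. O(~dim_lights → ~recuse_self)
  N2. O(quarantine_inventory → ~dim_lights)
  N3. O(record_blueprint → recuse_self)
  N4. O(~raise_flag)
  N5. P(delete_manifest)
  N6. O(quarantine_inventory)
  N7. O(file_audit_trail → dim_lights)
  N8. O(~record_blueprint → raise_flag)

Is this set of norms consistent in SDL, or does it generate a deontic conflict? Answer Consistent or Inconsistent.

Inconsistent

Premise 4 gives O(~raise_flag).
Premise 8 is O(~record_blueprint → raise_flag); contrapositively O(~raise_flag → record_blueprint). Since O(~raise_flag) holds, K gives O(record_blueprint).
From O(record_blueprint) and premise 3, O(record_blueprint → recuse_self), we obtain O(recuse_self).
Premise 1, O(~dim_lights → ~recuse_self), contraposes to O(recuse_self → dim_lights); with O(recuse_self) we get O(dim_lights).
Premise 2 is O(quarantine_inventory → ~dim_lights); contrapositively O(dim_lights → ~quarantine_inventory). Since O(dim_lights) holds, K gives O(~quarantine_inventory).
However, premise 6 gives O(quarantine_inventory).
We now have both O(~quarantine_inventory) and O(quarantine_inventory) — quarantine_inventory is simultaneously obligatory and forbidden, violating the D-axiom.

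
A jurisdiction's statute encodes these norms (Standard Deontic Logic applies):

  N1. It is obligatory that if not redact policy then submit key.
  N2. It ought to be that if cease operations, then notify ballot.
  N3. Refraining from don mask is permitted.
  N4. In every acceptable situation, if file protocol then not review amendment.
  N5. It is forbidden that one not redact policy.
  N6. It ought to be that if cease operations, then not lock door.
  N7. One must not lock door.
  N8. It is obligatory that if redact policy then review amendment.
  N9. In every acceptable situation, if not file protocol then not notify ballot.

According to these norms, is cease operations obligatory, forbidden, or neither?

Premise 5 is F(¬redact_policy), i.e. O(redact_policy).
Premise 8 is O(redact_policy → review_amendment); since O(redact_policy), deontic closure gives O(review_amendment).
Premise 4, O(file_protocol → ¬review_amendment), contraposes to O(review_amendment → ¬file_protocol); with O(review_amendment) we get O(¬file_protocol).
With premise 9, O(¬file_protocol → ¬notify_ballot), the K-axiom yields O(¬notify_ballot).
Premise 2 is O(cease_operations → notify_ballot); contrapositively O(¬notify_ballot → ¬cease_operations). Since O(¬notify_ballot) holds, K gives O(¬cease_operations).
Premises 1, 3, 6, 7 do not contribute to this derivation.
Thus O(¬cease_operations), which is F(cease_operations): cease_operations is forbidden.

Forbidden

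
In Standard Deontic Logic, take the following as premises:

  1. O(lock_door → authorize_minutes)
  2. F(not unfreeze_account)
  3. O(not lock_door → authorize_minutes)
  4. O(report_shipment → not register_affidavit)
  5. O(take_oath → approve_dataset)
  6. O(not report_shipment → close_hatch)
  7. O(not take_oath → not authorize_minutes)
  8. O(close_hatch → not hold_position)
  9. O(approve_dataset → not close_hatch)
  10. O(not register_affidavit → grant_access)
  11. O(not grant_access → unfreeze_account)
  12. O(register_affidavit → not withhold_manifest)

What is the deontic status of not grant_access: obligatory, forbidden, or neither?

By case analysis on lock_door: premise 1 gives O(lock_door → authorize_minutes) and premise 3 gives O(not lock_door → authorize_minutes), so O(authorize_minutes) either way.
Premise 7, O(not take_oath → not authorize_minutes), contraposes to O(authorize_minutes → take_oath); with O(authorize_minutes) we get O(take_oath).
From O(take_oath) and premise 5, O(take_oath → approve_dataset), we obtain O(approve_dataset).
From O(approve_dataset) and premise 9, O(approve_dataset → not close_hatch), we obtain O(not close_hatch).
Premise 6 is O(not report_shipment → close_hatch); contrapositively O(not close_hatch → report_shipment). Since O(not close_hatch) holds, K gives O(report_shipment).
Applying K to premise 4 (O(report_shipment → not register_affidavit)) and O(report_shipment) yields O(not register_affidavit).
Applying K to premise 10 (O(not register_affidavit → grant_access)) and O(not register_affidavit) yields O(grant_access).
Premises 2, 8, 11, 12 do not contribute to this derivation.
Thus O(grant_access), which is F(not grant_access): not grant_access is forbidden.

Forbidden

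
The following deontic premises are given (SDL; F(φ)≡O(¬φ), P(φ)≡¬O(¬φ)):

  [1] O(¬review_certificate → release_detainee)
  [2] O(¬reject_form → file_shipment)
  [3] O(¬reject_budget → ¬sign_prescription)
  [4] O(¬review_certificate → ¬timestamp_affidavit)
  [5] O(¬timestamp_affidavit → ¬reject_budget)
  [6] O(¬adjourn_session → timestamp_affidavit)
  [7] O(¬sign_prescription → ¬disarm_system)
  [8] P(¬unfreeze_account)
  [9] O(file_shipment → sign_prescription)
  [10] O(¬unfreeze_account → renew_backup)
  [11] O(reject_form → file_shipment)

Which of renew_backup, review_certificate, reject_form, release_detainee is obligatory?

review_certificate

Premises 2 and 11 cover both cases: O(¬reject_form → file_shipment) and O(reject_form → file_shipment). Since ¬reject_form ∨ reject_form is a tautology, O(file_shipment) follows.
Premise 9 is O(file_shipment → sign_prescription); since O(file_shipment), deontic closure gives O(sign_prescription).
The contrapositive of premise 3 (O(¬reject_budget → ¬sign_prescription)) is O(sign_prescription → reject_budget), and O(sign_prescription) is already established, so O(reject_budget).
Premise 5, O(¬timestamp_affidavit → ¬reject_budget), contraposes to O(reject_budget → timestamp_affidavit); with O(reject_budget) we get O(timestamp_affidavit).
Premise 4 is O(¬review_certificate → ¬timestamp_affidavit); contrapositively O(timestamp_affidavit → review_certificate). Since O(timestamp_affidavit) holds, K gives O(review_certificate).
So O(review_certificate) holds — review_certificate is obligatory. None of the other listed options is made obligatory by any chain of premises.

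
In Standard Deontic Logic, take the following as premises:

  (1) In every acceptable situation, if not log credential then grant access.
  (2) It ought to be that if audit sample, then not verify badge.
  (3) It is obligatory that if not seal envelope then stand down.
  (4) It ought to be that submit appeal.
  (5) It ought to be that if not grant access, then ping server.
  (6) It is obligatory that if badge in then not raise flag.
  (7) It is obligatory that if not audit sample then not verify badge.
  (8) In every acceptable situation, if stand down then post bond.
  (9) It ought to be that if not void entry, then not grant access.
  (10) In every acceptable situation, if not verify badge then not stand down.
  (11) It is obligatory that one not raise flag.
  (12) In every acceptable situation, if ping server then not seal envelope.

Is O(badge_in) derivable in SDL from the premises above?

Premise 6 is O(badge_in → ¬raise_flag); even if O(¬raise_flag) held, inferring O(badge_in) would be affirming the consequent — invalid.
No other premise forces O(badge_in). An ideal world satisfying every premise can still have badge_in false, so O(badge_in) is not derivable.

No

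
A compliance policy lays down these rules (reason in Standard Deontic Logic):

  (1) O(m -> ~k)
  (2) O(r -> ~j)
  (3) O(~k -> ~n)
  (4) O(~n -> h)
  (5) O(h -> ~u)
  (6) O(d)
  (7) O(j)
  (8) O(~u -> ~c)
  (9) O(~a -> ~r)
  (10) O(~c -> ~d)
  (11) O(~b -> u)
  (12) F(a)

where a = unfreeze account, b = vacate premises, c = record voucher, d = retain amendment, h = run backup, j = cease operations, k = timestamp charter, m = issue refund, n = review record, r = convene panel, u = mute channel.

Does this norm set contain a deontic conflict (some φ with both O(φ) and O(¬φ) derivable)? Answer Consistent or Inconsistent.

Premise 2 is O(r -> ~j), but O(r) is not derivable from the premises, so it does not yield O(~j).
So O(~j) is not derivable, and the apparent clash with O(j) does not arise.
A world satisfying every obligation exists (e.g. a=false, b=false, c=true, d=true, h=false, j=true, k=true, m=false, n=true, r=false, u=true); no atom is both obligatory and forbidden, so the set is consistent.

Consistent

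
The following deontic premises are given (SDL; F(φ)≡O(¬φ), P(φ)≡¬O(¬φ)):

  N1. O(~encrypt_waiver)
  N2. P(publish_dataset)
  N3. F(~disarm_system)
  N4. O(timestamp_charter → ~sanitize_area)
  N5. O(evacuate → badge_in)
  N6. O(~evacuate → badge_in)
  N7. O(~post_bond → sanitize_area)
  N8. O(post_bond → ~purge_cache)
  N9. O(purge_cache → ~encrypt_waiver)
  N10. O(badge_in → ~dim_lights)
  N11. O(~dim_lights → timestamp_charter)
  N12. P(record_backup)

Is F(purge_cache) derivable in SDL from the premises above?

By case analysis on ~evacuate: premise 6 gives O(~evacuate → badge_in) and premise 5 gives O(evacuate → badge_in), so O(badge_in) either way.
With premise 10, O(badge_in → ~dim_lights), the K-axiom yields O(~dim_lights).
From O(~dim_lights) and premise 11, O(~dim_lights → timestamp_charter), we obtain O(timestamp_charter).
With premise 4, O(timestamp_charter → ~sanitize_area), the K-axiom yields O(~sanitize_area).
The contrapositive of premise 7 (O(~post_bond → sanitize_area)) is O(~sanitize_area → post_bond), and O(~sanitize_area) is already established, so O(post_bond).
Applying K to premise 8 (O(post_bond → ~purge_cache)) and O(post_bond) yields O(~purge_cache).
Premises 1, 2, 3, 9, 12 do not contribute to this derivation.
So O(~purge_cache) holds, i.e. F(purge_cache). The claim follows.

Yes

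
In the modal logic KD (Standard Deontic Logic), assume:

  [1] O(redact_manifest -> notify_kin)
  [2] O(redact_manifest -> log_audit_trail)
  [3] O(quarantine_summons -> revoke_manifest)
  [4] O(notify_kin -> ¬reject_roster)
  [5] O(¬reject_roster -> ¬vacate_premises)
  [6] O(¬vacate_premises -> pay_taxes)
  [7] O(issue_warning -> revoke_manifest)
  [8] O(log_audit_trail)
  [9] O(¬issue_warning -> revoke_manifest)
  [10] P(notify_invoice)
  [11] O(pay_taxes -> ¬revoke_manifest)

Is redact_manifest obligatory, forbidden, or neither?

By case analysis on ¬issue_warning: premise 9 gives O(¬issue_warning -> revoke_manifest) and premise 7 gives O(issue_warning -> revoke_manifest), so O(revoke_manifest) either way.
Premise 11 is O(pay_taxes -> ¬revoke_manifest); contrapositively O(revoke_manifest -> ¬pay_taxes). Since O(revoke_manifest) holds, K gives O(¬pay_taxes).
Premise 6 is O(¬vacate_premises -> pay_taxes); contrapositively O(¬pay_taxes -> vacate_premises). Since O(¬pay_taxes) holds, K gives O(vacate_premises).
The contrapositive of premise 5 (O(¬reject_roster -> ¬vacate_premises)) is O(vacate_premises -> reject_roster), and O(vacate_premises) is already established, so O(reject_roster).
The contrapositive of premise 4 (O(notify_kin -> ¬reject_roster)) is O(reject_roster -> ¬notify_kin), and O(reject_roster) is already established, so O(¬notify_kin).
Premise 1, O(redact_manifest -> notify_kin), contraposes to O(¬notify_kin -> ¬redact_manifest); with O(¬notify_kin) we get O(¬redact_manifest).
Premises 2, 3, 8, 10 do not contribute to this derivation.
Thus O(¬redact_manifest), which is F(redact_manifest): redact_manifest is forbidden.

Forbidden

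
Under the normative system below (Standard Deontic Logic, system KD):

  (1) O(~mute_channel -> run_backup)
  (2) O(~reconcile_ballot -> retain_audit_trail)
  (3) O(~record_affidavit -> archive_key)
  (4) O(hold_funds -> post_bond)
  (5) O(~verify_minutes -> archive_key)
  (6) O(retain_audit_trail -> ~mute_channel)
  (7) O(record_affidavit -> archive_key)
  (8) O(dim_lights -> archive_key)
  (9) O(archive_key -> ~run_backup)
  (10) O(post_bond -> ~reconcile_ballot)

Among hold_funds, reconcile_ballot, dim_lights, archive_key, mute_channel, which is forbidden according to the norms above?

Premises 7 and 3 are O(record_affidavit -> archive_key) and O(~record_affidavit -> archive_key); every ideal world satisfies record_affidavit or ~record_affidavit, so in either case archive_key holds — hence O(archive_key).
Applying K to premise 9 (O(archive_key -> ~run_backup)) and O(archive_key) yields O(~run_backup).
Premise 1 is O(~mute_channel -> run_backup); contrapositively O(~run_backup -> mute_channel). Since O(~run_backup) holds, K gives O(mute_channel).
The contrapositive of premise 6 (O(retain_audit_trail -> ~mute_channel)) is O(mute_channel -> ~retain_audit_trail), and O(mute_channel) is already established, so O(~retain_audit_trail).
Premise 2, O(~reconcile_ballot -> retain_audit_trail), contraposes to O(~retain_audit_trail -> reconcile_ballot); with O(~retain_audit_trail) we get O(reconcile_ballot).
Premise 10 is O(post_bond -> ~reconcile_ballot); contrapositively O(reconcile_ballot -> ~post_bond). Since O(reconcile_ballot) holds, K gives O(~post_bond).
Premise 4, O(hold_funds -> post_bond), contraposes to O(~post_bond -> ~hold_funds); with O(~post_bond) we get O(~hold_funds).
So O(~hold_funds) holds, i.e. hold_funds is forbidden. None of the other listed options is forbidden under the premises.

hold_funds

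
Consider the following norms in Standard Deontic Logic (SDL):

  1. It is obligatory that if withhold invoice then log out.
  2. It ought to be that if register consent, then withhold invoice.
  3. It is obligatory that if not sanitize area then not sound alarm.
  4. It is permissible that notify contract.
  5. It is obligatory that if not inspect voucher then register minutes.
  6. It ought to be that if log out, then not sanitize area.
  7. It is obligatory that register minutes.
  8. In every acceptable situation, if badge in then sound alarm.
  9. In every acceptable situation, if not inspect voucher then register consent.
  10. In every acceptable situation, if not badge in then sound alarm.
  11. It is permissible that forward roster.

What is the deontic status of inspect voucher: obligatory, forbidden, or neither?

Obligatory

Premises 8 and 10 are O(badge_in → sound_alarm) and O(¬badge_in → sound_alarm); every ideal world satisfies badge_in or ¬badge_in, so in either case sound_alarm holds — hence O(sound_alarm).
Premise 3, O(¬sanitize_area → ¬sound_alarm), contraposes to O(sound_alarm → sanitize_area); with O(sound_alarm) we get O(sanitize_area).
Premise 6, O(log_out → ¬sanitize_area), contraposes to O(sanitize_area → ¬log_out); with O(sanitize_area) we get O(¬log_out).
The contrapositive of premise 1 (O(withhold_invoice → log_out)) is O(¬log_out → ¬withhold_invoice), and O(¬log_out) is already established, so O(¬withhold_invoice).
Premise 2, O(register_consent → withhold_invoice), contraposes to O(¬withhold_invoice → ¬register_consent); with O(¬withhold_invoice) we get O(¬register_consent).
The contrapositive of premise 9 (O(¬inspect_voucher → register_consent)) is O(¬register_consent → inspect_voucher), and O(¬register_consent) is already established, so O(inspect_voucher).
Premises 4, 5, 7, 11 do not contribute to this derivation.
Hence inspect_voucher is obligatory.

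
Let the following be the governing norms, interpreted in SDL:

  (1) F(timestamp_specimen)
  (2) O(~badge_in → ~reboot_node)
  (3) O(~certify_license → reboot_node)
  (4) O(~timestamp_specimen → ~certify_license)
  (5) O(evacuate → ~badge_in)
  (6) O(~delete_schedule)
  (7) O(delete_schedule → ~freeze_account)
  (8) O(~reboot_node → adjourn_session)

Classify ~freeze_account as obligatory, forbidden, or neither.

Premise 7 is O(delete_schedule → ~freeze_account), but O(delete_schedule) is not derivable from the premises, so it does not yield O(~freeze_account).
No premise or chain of K-axiom applications forces O(~freeze_account), and none forces O(freeze_account). So ~freeze_account is neither obligatory nor forbidden under these norms.

Neither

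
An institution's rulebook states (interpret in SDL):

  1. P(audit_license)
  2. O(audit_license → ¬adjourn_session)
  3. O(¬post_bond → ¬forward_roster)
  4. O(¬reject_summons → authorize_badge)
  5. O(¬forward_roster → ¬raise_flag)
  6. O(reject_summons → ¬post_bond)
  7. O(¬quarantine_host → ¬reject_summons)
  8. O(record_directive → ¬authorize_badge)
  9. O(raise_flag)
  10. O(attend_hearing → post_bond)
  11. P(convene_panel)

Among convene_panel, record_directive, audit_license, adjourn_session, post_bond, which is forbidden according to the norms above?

Premise 9 states O(raise_flag) outright.
Premise 5 is O(¬forward_roster → ¬raise_flag); contrapositively O(raise_flag → forward_roster). Since O(raise_flag) holds, K gives O(forward_roster).
Premise 3 is O(¬post_bond → ¬forward_roster); contrapositively O(forward_roster → post_bond). Since O(forward_roster) holds, K gives O(post_bond).
Premise 6 is O(reject_summons → ¬post_bond); contrapositively O(post_bond → ¬reject_summons). Since O(post_bond) holds, K gives O(¬reject_summons).
From O(¬reject_summons) and premise 4, O(¬reject_summons → authorize_badge), we obtain O(authorize_badge).
Premise 8 is O(record_directive → ¬authorize_badge); contrapositively O(authorize_badge → ¬record_directive). Since O(authorize_badge) holds, K gives O(¬record_directive).
So O(¬record_directive) holds, i.e. record_directive is forbidden. None of the other listed options is forbidden under the premises.

record_directive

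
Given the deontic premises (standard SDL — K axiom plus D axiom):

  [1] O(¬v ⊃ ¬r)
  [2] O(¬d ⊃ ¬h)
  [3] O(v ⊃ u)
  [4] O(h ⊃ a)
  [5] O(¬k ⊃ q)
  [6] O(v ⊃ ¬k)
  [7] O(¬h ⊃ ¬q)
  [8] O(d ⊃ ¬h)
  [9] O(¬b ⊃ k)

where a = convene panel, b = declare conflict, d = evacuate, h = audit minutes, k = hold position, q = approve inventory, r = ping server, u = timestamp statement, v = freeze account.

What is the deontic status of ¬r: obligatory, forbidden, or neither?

Obligatory

By case analysis on d: premise 8 gives O(d ⊃ ¬h) and premise 2 gives O(¬d ⊃ ¬h), so O(¬h) either way.
From O(¬h) and premise 7, O(¬h ⊃ ¬q), we obtain O(¬q).
The contrapositive of premise 5 (O(¬k ⊃ q)) is O(¬q ⊃ k), and O(¬q) is already established, so O(k).
The contrapositive of premise 6 (O(v ⊃ ¬k)) is O(k ⊃ ¬v), and O(k) is already established, so O(¬v).
Applying K to premise 1 (O(¬v ⊃ ¬r)) and O(¬v) yields O(¬r).
Premises 3, 4, 9 do not contribute to this derivation.
Hence ¬r is obligatory.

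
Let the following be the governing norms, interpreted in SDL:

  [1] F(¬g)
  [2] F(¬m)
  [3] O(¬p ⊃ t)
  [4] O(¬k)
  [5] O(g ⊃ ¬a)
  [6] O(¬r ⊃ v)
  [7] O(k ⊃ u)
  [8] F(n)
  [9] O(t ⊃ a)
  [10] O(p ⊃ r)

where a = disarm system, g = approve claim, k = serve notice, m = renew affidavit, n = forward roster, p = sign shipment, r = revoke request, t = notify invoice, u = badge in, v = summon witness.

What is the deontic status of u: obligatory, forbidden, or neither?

Premise 7 is O(k ⊃ u), but O(k) is not derivable from the premises, so it does not yield O(u).
No premise or chain of K-axiom applications forces O(u), and none forces O(¬u). So u is neither obligatory nor forbidden under these norms.

Neither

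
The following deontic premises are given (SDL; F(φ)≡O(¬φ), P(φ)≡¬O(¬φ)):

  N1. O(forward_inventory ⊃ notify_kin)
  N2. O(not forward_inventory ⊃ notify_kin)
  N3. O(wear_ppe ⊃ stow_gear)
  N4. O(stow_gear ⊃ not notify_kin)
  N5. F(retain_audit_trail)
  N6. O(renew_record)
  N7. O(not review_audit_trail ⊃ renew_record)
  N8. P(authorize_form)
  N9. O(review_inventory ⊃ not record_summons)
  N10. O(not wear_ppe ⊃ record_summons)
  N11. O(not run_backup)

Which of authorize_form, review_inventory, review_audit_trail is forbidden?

Premises 1 and 2 are O(forward_inventory ⊃ notify_kin) and O(not forward_inventory ⊃ notify_kin); every ideal world satisfies forward_inventory or not forward_inventory, so in either case notify_kin holds — hence O(notify_kin).
The contrapositive of premise 4 (O(stow_gear ⊃ not notify_kin)) is O(notify_kin ⊃ not stow_gear), and O(notify_kin) is already established, so O(not stow_gear).
Premise 3 is O(wear_ppe ⊃ stow_gear); contrapositively O(not stow_gear ⊃ not wear_ppe). Since O(not stow_gear) holds, K gives O(not wear_ppe).
Premise 10 is O(not wear_ppe ⊃ record_summons); since O(not wear_ppe), deontic closure gives O(record_summons).
Premise 9, O(review_inventory ⊃ not record_summons), contraposes to O(record_summons ⊃ not review_inventory); with O(record_summons) we get O(not review_inventory).
So O(not review_inventory) holds, i.e. review_inventory is forbidden. None of the other listed options is forbidden under the premises.

review_inventory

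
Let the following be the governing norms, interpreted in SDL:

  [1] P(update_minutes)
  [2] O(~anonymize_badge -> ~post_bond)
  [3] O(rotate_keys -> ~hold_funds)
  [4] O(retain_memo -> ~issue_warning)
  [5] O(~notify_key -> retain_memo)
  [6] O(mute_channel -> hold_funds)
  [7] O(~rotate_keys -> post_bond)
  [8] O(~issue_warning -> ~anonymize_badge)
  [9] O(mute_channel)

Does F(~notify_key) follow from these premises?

Yes

From premise 9 we have O(mute_channel).
With premise 6, O(mute_channel -> hold_funds), the K-axiom yields O(hold_funds).
The contrapositive of premise 3 (O(rotate_keys -> ~hold_funds)) is O(hold_funds -> ~rotate_keys), and O(hold_funds) is already established, so O(~rotate_keys).
From O(~rotate_keys) and premise 7, O(~rotate_keys -> post_bond), we obtain O(post_bond).
The contrapositive of premise 2 (O(~anonymize_badge -> ~post_bond)) is O(post_bond -> anonymize_badge), and O(post_bond) is already established, so O(anonymize_badge).
Premise 8 is O(~issue_warning -> ~anonymize_badge); contrapositively O(anonymize_badge -> issue_warning). Since O(anonymize_badge) holds, K gives O(issue_warning).
Premise 4 is O(retain_memo -> ~issue_warning); contrapositively O(issue_warning -> ~retain_memo). Since O(issue_warning) holds, K gives O(~retain_memo).
The contrapositive of premise 5 (O(~notify_key -> retain_memo)) is O(~retain_memo -> notify_key), and O(~retain_memo) is already established, so O(notify_key).
Premise 1 does not contribute to this derivation.
So O(notify_key) holds, i.e. F(~notify_key). The claim follows.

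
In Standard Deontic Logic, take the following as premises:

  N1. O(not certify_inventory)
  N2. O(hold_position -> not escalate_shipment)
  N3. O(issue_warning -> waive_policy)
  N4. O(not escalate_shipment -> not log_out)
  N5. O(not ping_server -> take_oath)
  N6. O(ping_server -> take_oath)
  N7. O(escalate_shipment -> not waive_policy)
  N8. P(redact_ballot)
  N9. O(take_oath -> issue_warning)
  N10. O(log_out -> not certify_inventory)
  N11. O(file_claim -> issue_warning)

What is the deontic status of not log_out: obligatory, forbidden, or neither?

Premises 5 and 6 cover both cases: O(not ping_server -> take_oath) and O(ping_server -> take_oath). Since not ping_server ∨ ping_server is a tautology, O(take_oath) follows.
With premise 9, O(take_oath -> issue_warning), the K-axiom yields O(issue_warning).
With premise 3, O(issue_warning -> waive_policy), the K-axiom yields O(waive_policy).
The contrapositive of premise 7 (O(escalate_shipment -> not waive_policy)) is O(waive_policy -> not escalate_shipment), and O(waive_policy) is already established, so O(not escalate_shipment).
With premise 4, O(not escalate_shipment -> not log_out), the K-axiom yields O(not log_out).
Premises 1, 2, 8, 10, 11 do not contribute to this derivation.
Hence not log_out is obligatory.

Obligatory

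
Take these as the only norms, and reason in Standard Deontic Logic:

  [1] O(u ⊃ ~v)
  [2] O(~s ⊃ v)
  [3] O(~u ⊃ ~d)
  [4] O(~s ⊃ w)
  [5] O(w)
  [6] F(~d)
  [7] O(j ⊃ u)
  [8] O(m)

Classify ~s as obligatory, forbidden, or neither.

F(~d) at premise 6 means O(d).
Premise 3 is O(~u ⊃ ~d); contrapositively O(d ⊃ u). Since O(d) holds, K gives O(u).
Applying K to premise 1 (O(u ⊃ ~v)) and O(u) yields O(~v).
The contrapositive of premise 2 (O(~s ⊃ v)) is O(~v ⊃ s), and O(~v) is already established, so O(s).
Premises 4, 5, 7, 8 do not contribute to this derivation.
Thus O(s), which is F(~s): ~s is forbidden.

Forbidden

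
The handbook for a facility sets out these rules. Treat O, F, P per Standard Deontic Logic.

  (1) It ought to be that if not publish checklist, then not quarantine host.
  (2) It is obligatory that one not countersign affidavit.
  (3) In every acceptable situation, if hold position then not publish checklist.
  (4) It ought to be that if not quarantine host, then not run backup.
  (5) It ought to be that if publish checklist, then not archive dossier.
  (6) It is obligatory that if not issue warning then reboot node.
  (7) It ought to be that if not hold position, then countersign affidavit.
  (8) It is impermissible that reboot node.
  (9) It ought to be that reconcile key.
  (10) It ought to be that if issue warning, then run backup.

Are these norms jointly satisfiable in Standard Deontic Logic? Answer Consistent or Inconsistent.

Premise 2 gives O(¬countersign_affidavit).
Premise 7 is O(¬hold_position → countersign_affidavit); contrapositively O(¬countersign_affidavit → hold_position). Since O(¬countersign_affidavit) holds, K gives O(hold_position).
With premise 3, O(hold_position → ¬publish_checklist), the K-axiom yields O(¬publish_checklist).
Applying K to premise 1 (O(¬publish_checklist → ¬quarantine_host)) and O(¬publish_checklist) yields O(¬quarantine_host).
Premise 4 is O(¬quarantine_host → ¬run_backup); since O(¬quarantine_host), deontic closure gives O(¬run_backup).
Premise 10 is O(issue_warning → run_backup); contrapositively O(¬run_backup → ¬issue_warning). Since O(¬run_backup) holds, K gives O(¬issue_warning).
Premise 6 is O(¬issue_warning → reboot_node); since O(¬issue_warning), deontic closure gives O(reboot_node).
But premise 8, F(reboot_node), means O(¬reboot_node).
We now have both O(reboot_node) and O(¬reboot_node) — reboot_node is simultaneously obligatory and forbidden, violating the D-axiom.

Inconsistent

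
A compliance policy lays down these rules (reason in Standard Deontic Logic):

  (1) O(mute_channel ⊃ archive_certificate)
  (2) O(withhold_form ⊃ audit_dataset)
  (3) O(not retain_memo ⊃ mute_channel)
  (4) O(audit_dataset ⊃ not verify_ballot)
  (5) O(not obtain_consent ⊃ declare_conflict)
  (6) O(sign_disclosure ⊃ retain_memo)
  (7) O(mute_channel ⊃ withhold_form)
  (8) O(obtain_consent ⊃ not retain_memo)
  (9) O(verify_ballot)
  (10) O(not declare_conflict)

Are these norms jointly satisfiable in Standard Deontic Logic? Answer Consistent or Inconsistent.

Inconsistent

From premise 9 we have O(verify_ballot).
Premise 4, O(audit_dataset ⊃ not verify_ballot), contraposes to O(verify_ballot ⊃ not audit_dataset); with O(verify_ballot) we get O(not audit_dataset).
The contrapositive of premise 2 (O(withhold_form ⊃ audit_dataset)) is O(not audit_dataset ⊃ not withhold_form), and O(not audit_dataset) is already established, so O(not withhold_form).
Premise 7, O(mute_channel ⊃ withhold_form), contraposes to O(not withhold_form ⊃ not mute_channel); with O(not withhold_form) we get O(not mute_channel).
The contrapositive of premise 3 (O(not retain_memo ⊃ mute_channel)) is O(not mute_channel ⊃ retain_memo), and O(not mute_channel) is already established, so O(retain_memo).
The contrapositive of premise 8 (O(obtain_consent ⊃ not retain_memo)) is O(retain_memo ⊃ not obtain_consent), and O(retain_memo) is already established, so O(not obtain_consent).
With premise 5, O(not obtain_consent ⊃ declare_conflict), the K-axiom yields O(declare_conflict).
Yet premise 10 states O(not declare_conflict).
We now have both O(declare_conflict) and O(not declare_conflict) — declare_conflict is simultaneously obligatory and forbidden, violating the D-axiom.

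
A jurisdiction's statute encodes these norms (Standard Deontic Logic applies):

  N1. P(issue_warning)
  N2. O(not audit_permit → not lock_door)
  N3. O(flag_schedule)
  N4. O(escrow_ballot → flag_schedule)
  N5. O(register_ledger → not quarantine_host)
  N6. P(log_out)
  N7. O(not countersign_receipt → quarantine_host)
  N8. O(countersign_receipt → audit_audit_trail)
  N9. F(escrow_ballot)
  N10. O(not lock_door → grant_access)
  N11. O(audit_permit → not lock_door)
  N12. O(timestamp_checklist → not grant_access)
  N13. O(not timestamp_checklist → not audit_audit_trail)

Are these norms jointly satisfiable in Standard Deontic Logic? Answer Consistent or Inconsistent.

Consistent

Premise 4 is O(escrow_ballot → flag_schedule); even if O(flag_schedule) held, inferring O(escrow_ballot) would be affirming the consequent — invalid.
So O(escrow_ballot) is not derivable, and the apparent clash with O(not escrow_ballot) does not arise.
A world satisfying every obligation exists (e.g. audit_audit_trail=false, audit_permit=false, countersign_receipt=false, escrow_ballot=false, flag_schedule=true, grant_access=true, issue_warning=false, lock_door=false, log_out=false, quarantine_host=true, register_ledger=false, timestamp_checklist=false); no atom is both obligatory and forbidden, so the set is consistent.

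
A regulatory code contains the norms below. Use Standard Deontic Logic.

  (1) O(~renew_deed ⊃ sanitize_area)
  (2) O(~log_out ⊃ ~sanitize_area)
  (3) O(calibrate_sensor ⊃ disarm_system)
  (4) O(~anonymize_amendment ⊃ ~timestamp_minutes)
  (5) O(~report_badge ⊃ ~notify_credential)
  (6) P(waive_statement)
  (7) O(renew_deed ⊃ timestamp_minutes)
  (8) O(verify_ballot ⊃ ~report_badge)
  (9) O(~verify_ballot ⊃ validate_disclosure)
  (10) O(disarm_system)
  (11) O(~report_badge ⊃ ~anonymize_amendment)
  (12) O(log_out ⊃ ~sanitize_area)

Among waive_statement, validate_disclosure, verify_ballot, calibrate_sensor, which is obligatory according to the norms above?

Premises 12 and 2 are O(log_out ⊃ ~sanitize_area) and O(~log_out ⊃ ~sanitize_area); every ideal world satisfies log_out or ~log_out, so in either case ~sanitize_area holds — hence O(~sanitize_area).
The contrapositive of premise 1 (O(~renew_deed ⊃ sanitize_area)) is O(~sanitize_area ⊃ renew_deed), and O(~sanitize_area) is already established, so O(renew_deed).
From O(renew_deed) and premise 7, O(renew_deed ⊃ timestamp_minutes), we obtain O(timestamp_minutes).
The contrapositive of premise 4 (O(~anonymize_amendment ⊃ ~timestamp_minutes)) is O(timestamp_minutes ⊃ anonymize_amendment), and O(timestamp_minutes) is already established, so O(anonymize_amendment).
Premise 11 is O(~report_badge ⊃ ~anonymize_amendment); contrapositively O(anonymize_amendment ⊃ report_badge). Since O(anonymize_amendment) holds, K gives O(report_badge).
Premise 8 is O(verify_ballot ⊃ ~report_badge); contrapositively O(report_badge ⊃ ~verify_ballot). Since O(report_badge) holds, K gives O(~verify_ballot).
Applying K to premise 9 (O(~verify_ballot ⊃ validate_disclosure)) and O(~verify_ballot) yields O(validate_disclosure).
So O(validate_disclosure) holds — validate_disclosure is obligatory. None of the other listed options is made obligatory by any chain of premises.

validate_disclosure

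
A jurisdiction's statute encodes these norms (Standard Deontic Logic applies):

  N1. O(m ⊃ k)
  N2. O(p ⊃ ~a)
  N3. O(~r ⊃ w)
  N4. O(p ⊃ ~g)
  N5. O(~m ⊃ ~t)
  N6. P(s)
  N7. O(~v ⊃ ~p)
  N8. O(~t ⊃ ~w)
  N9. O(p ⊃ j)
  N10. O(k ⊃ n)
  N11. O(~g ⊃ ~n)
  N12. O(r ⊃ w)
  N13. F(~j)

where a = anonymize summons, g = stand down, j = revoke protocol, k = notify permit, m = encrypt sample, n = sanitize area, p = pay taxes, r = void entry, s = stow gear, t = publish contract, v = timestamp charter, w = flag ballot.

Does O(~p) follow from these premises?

By case analysis on r: premise 12 gives O(r ⊃ w) and premise 3 gives O(~r ⊃ w), so O(w) either way.
The contrapositive of premise 8 (O(~t ⊃ ~w)) is O(w ⊃ t), and O(w) is already established, so O(t).
Premise 5 is O(~m ⊃ ~t); contrapositively O(t ⊃ m). Since O(t) holds, K gives O(m).
Premise 1 is O(m ⊃ k); since O(m), deontic closure gives O(k).
With premise 10, O(k ⊃ n), the K-axiom yields O(n).
Premise 11, O(~g ⊃ ~n), contraposes to O(n ⊃ g); with O(n) we get O(g).
Premise 4 is O(p ⊃ ~g); contrapositively O(g ⊃ ~p). Since O(g) holds, K gives O(~p).
Premises 2, 6, 7, 9, 13 do not contribute to this derivation.
So O(~p) follows.

Yes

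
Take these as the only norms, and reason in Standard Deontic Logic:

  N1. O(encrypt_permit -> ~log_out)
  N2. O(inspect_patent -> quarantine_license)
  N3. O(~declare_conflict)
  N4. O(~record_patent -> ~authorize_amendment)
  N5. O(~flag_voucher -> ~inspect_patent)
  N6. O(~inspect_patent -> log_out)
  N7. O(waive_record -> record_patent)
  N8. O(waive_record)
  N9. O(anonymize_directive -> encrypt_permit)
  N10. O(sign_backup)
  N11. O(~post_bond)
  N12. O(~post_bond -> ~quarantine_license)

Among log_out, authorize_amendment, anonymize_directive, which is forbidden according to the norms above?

Premise 11 gives O(~post_bond).
Premise 12 is O(~post_bond -> ~quarantine_license); since O(~post_bond), deontic closure gives O(~quarantine_license).
Premise 2, O(inspect_patent -> quarantine_license), contraposes to O(~quarantine_license -> ~inspect_patent); with O(~quarantine_license) we get O(~inspect_patent).
With premise 6, O(~inspect_patent -> log_out), the K-axiom yields O(log_out).
The contrapositive of premise 1 (O(encrypt_permit -> ~log_out)) is O(log_out -> ~encrypt_permit), and O(log_out) is already established, so O(~encrypt_permit).
The contrapositive of premise 9 (O(anonymize_directive -> encrypt_permit)) is O(~encrypt_permit -> ~anonymize_directive), and O(~encrypt_permit) is already established, so O(~anonymize_directive).
So O(~anonymize_directive) holds, i.e. anonymize_directive is forbidden. None of the other listed options is forbidden under the premises.

anonymize_directive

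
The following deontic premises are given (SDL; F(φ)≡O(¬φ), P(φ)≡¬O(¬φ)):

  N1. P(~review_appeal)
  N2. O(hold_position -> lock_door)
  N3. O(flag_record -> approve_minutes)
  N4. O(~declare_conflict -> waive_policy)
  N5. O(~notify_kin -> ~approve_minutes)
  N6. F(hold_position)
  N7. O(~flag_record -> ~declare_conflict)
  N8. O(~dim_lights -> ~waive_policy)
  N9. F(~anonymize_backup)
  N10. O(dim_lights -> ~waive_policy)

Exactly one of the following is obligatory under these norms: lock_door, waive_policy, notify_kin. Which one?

notify_kin

Premises 10 and 8 are O(dim_lights -> ~waive_policy) and O(~dim_lights -> ~waive_policy); every ideal world satisfies dim_lights or ~dim_lights, so in either case ~waive_policy holds — hence O(~waive_policy).
Premise 4 is O(~declare_conflict -> waive_policy); contrapositively O(~waive_policy -> declare_conflict). Since O(~waive_policy) holds, K gives O(declare_conflict).
Premise 7 is O(~flag_record -> ~declare_conflict); contrapositively O(declare_conflict -> flag_record). Since O(declare_conflict) holds, K gives O(flag_record).
Premise 3 is O(flag_record -> approve_minutes); since O(flag_record), deontic closure gives O(approve_minutes).
The contrapositive of premise 5 (O(~notify_kin -> ~approve_minutes)) is O(approve_minutes -> notify_kin), and O(approve_minutes) is already established, so O(notify_kin).
So O(notify_kin) holds — notify_kin is obligatory. None of the other listed options is made obligatory by any chain of premises.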